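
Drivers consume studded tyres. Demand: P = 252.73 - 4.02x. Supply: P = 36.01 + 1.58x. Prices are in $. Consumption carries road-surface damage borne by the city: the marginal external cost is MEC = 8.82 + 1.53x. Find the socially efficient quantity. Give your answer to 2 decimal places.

x* = 29.16

Social marginal benefit = demand − MEC = 243.91 - 5.55x.
Set SMB = MC: 243.91 - 5.55x = 36.01 + 1.58x → x* = 29.1585.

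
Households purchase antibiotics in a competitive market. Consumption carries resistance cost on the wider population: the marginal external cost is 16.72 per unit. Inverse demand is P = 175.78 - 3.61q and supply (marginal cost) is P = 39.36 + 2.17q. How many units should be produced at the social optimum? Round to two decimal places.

q* = 20.71

Social marginal benefit = demand − MEC = 159.06 - 3.61q.
Set SMB = MC: 159.06 - 3.61q = 39.36 + 2.17q → q* = 20.7093.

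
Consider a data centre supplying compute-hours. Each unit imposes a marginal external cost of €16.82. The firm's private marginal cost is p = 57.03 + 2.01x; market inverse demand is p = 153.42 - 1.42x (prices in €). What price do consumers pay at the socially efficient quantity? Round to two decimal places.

P = €120.48

Social marginal cost = private MC + MEC = 73.85 + 2.01x.
Set SMC = demand: 73.85 + 2.01x = 153.42 - 1.42x → x* = 23.1983.
Consumer price on the demand curve at x*: 153.42 − 1.42×23.1983 = 120.4784.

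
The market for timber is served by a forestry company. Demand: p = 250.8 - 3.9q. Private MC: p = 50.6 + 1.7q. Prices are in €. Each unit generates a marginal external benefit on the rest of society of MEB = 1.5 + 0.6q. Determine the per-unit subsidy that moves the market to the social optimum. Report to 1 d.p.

Social marginal cost = private MC − MEB = 49.1 + 1.1q.
Set SMC = demand: 49.1 + 1.1q = 250.8 - 3.9q → q* = 40.3400.
The Pigouvian subsidy equals MEB at q*: 1.5 + 0.6×40.3400 = 25.7040.

subsidy = €25.7 per unit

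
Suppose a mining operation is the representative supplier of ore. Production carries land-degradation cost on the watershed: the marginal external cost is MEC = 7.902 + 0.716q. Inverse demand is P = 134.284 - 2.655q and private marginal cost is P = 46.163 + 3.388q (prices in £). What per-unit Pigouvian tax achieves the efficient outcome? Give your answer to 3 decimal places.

Social marginal cost = private MC + MEC = 54.065 + 4.104q.
Set SMC = demand: 54.065 + 4.104q = 134.284 - 2.655q → q* = 11.8685.
The Pigouvian tax equals MEC at q*: 7.902 + 0.716×11.8685 = 16.3998.

tax = £16.400 per unit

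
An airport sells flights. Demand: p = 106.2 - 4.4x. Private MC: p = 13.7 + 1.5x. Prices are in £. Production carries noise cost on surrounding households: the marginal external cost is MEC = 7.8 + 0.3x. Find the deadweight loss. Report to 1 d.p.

DWL = £12.6

Market equilibrium (private): 13.7 + 1.5x = 106.2 - 4.4x → x_m = 15.6780.
Social marginal cost = private MC + MEC = 21.5 + 1.8x.
Set SMC = demand: 21.5 + 1.8x = 106.2 - 4.4x → x* = 13.6613.
Between x* and x_m the wedge SMC − demand runs linearly from 0 to MEC(x_m), so the loss is a triangle.
DWL = ½ × 2.0167 × 12.5034 = 12.6078.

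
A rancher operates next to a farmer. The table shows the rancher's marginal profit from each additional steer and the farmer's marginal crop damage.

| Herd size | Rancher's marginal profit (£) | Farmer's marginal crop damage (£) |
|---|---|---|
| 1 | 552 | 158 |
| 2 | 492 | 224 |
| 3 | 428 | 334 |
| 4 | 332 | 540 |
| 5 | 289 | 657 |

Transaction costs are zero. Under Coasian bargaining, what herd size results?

3

Bargaining reaches the level where marginal profit last exceeds marginal crop damage.
That holds through level 3 (428 ≥ 334) but not at 4 (332 < 540).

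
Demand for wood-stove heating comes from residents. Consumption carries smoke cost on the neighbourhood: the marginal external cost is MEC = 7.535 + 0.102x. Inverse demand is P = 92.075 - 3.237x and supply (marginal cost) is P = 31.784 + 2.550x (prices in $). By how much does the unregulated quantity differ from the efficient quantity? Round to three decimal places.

Market equilibrium (private): 31.784 + 2.550x = 92.075 - 3.237x → x_m = 10.4184.
Social marginal benefit = demand − MEC = 84.540 - 3.339x.
Set SMB = MC: 84.540 - 3.339x = 31.784 + 2.550x → x* = 8.9584.
Gap = |10.4184 − 8.9584| = 1.4600.

1.460 units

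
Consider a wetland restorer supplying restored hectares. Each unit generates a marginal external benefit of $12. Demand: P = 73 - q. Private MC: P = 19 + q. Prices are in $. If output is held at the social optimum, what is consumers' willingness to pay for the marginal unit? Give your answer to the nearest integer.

P = $40

Social marginal cost = private MC − MEB = 7 + q.
Set SMC = demand: 7 + q = 73 - q → q* = 33.0000.
Consumer price on the demand curve at q*: 73 − 1×33.0000 = 40.0000.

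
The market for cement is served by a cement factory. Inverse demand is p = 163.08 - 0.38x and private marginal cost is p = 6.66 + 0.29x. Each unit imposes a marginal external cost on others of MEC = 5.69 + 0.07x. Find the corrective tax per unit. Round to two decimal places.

tax = 19.95 per unit

Social marginal cost = private MC + MEC = 12.35 + 0.36x.
Set SMC = demand: 12.35 + 0.36x = 163.08 - 0.38x → x* = 203.6892.
The Pigouvian tax equals MEC at x*: 5.69 + 0.07×203.6892 = 19.9482.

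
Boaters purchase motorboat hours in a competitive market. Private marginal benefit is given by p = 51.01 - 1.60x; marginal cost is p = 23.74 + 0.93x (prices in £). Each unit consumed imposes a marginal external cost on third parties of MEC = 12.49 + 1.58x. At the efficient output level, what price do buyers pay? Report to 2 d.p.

P = £45.26

Social marginal benefit = demand − MEC = 38.52 - 3.18x.
Set SMB = MC: 38.52 - 3.18x = 23.74 + 0.93x → x* = 3.5961.
Consumer price on the demand curve at x*: 51.01 − 1.60×3.5961 = 45.2562.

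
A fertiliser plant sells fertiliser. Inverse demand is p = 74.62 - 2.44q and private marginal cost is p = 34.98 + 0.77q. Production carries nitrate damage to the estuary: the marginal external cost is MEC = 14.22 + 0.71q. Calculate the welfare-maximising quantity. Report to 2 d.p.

q* = 6.48

Social marginal cost = private MC + MEC = 49.20 + 1.48q.
Set SMC = demand: 49.20 + 1.48q = 74.62 - 2.44q → q* = 6.4847.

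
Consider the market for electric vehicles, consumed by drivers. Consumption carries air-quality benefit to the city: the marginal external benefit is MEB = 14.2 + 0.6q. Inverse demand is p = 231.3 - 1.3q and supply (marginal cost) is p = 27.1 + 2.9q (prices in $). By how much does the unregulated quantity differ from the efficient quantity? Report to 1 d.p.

12.0 units

Market equilibrium (private): 27.1 + 2.9q = 231.3 - 1.3q → q_m = 48.6190.
Social marginal benefit = demand + MEB = 245.5 - 0.7q.
Set SMB = MC: 245.5 - 0.7q = 27.1 + 2.9q → q* = 60.6667.
Gap = |48.6190 − 60.6667| = 12.0477.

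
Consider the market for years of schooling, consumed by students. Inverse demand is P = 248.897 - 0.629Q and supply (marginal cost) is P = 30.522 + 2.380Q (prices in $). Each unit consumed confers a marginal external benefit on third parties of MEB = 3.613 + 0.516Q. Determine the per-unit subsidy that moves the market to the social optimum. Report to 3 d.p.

subsidy = $49.560 per unit

Social marginal benefit = demand + MEB = 252.510 - 0.113Q.
Set SMB = MC: 252.510 - 0.113Q = 30.522 + 2.380Q → Q* = 89.0445.
The Pigouvian subsidy equals MEB at Q*: 3.613 + 0.516×89.0445 = 49.5600.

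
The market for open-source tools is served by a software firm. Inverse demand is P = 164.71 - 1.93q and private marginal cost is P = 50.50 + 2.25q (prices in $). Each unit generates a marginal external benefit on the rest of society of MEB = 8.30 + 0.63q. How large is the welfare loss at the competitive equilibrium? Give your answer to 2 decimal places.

DWL = $91.68

Market equilibrium (private): 50.50 + 2.25q = 164.71 - 1.93q → q_m = 27.3230.
Social marginal cost = private MC − MEB = 42.20 + 1.62q.
Set SMC = demand: 42.20 + 1.62q = 164.71 - 1.93q → q* = 34.5099.
Between q* and q_m the wedge demand − SMC runs linearly from 0 to MEB(q_m), so the loss is a triangle.
DWL = ½ × 7.1869 × 25.5135 = 91.6815.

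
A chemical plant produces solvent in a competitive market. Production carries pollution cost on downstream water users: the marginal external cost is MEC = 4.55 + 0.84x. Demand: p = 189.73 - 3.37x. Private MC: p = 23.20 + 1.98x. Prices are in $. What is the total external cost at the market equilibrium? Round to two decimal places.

$548.56

Market equilibrium (private): 23.20 + 1.98x = 189.73 - 3.37x → x_m = 31.1271.
Total external cost = ∫₀^{x_m} (4.55 + 0.84x) dx = 4.55×31.1271 + ½×0.84×31.1271² = 548.5648.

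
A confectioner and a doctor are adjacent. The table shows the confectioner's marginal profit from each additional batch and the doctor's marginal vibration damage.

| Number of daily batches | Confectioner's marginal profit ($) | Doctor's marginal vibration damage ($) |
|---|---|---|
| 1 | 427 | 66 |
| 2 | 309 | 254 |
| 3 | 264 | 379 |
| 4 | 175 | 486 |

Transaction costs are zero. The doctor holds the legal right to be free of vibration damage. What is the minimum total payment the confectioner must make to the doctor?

$320

Efficient level: marginal profit ≥ marginal vibration damage through level 2, so k* = 2.
With the doctor holding the right, the confectioner must at least compensate total damage at k*: 66 + 254 = 320.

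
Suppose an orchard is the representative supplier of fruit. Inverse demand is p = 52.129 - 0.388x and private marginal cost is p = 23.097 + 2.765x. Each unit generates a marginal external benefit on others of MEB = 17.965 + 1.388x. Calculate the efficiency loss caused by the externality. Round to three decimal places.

DWL = 267.784

Market equilibrium (private): 23.097 + 2.765x = 52.129 - 0.388x → x_m = 9.2077.
Social marginal cost = private MC − MEB = 5.132 + 1.377x.
Set SMC = demand: 5.132 + 1.377x = 52.129 - 0.388x → x* = 26.6272.
Height of the DWL triangle at x_m is demand(x_m) − SMC(x_m) = MEB(x_m) = 30.7453.
DWL = ½ × 17.4195 × 30.7453 = 267.7839.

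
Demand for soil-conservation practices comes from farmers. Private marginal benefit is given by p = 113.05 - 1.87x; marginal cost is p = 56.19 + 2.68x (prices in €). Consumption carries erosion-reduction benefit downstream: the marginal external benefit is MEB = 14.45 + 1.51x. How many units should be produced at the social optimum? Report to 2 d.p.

Social marginal benefit = demand + MEB = 127.50 - 0.36x.
Set SMB = MC: 127.50 - 0.36x = 56.19 + 2.68x → x* = 23.4572.

x* = 23.46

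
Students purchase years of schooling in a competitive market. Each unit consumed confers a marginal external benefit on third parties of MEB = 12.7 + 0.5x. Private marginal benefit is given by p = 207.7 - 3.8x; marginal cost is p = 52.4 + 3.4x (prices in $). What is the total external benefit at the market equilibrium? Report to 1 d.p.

Market equilibrium (private): 52.4 + 3.4x = 207.7 - 3.8x → x_m = 21.5694.
Total external benefit = ∫₀^{x_m} (12.7 + 0.5x) dx = 12.7×21.5694 + ½×0.5×21.5694² = 390.2411.

$390.2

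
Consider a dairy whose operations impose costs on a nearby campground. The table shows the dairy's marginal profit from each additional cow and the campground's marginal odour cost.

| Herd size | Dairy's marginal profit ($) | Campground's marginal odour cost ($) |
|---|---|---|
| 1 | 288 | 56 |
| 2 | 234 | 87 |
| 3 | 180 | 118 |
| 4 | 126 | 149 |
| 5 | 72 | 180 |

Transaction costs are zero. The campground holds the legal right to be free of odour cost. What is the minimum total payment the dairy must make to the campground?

$261

Efficient level: marginal profit ≥ marginal odour cost through level 3, so k* = 3.
With the campground holding the right, the dairy must at least compensate total damage at k*: 56 + 87 + 118 = 261.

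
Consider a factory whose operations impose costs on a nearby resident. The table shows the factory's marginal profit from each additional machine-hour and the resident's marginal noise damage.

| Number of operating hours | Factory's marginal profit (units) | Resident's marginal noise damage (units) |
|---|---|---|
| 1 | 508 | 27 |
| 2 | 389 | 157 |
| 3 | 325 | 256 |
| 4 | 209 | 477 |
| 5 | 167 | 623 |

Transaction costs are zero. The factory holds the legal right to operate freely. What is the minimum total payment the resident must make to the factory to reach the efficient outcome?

Left alone the factory would choose level 5 (marginal profit stays positive).
Efficient level: k* = 3 (marginal profit ≥ marginal noise damage through 3).
The resident must at least cover the factory's forgone profit from cutting 5→3: 209 + 167 = 376.

376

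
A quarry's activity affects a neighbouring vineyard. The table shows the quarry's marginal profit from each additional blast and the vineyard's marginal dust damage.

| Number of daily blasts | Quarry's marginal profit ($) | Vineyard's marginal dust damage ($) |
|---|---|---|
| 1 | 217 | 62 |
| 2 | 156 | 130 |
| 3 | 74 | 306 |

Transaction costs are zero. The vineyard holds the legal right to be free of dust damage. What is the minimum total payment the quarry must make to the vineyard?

$192

Efficient level: marginal profit ≥ marginal dust damage through level 2, so k* = 2.
With the vineyard holding the right, the quarry must at least compensate total damage at k*: 62 + 130 = 192.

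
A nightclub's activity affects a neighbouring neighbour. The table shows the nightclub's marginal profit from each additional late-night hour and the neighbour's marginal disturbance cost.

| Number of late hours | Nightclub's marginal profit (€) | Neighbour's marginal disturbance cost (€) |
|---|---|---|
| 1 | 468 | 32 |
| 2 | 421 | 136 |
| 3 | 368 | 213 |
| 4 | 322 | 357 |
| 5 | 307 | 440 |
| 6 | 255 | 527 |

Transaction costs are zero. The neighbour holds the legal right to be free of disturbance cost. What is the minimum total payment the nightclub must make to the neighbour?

€381

Efficient level: marginal profit ≥ marginal disturbance cost through level 3, so k* = 3.
With the neighbour holding the right, the nightclub must at least compensate total damage at k*: 32 + 136 + 213 = 381.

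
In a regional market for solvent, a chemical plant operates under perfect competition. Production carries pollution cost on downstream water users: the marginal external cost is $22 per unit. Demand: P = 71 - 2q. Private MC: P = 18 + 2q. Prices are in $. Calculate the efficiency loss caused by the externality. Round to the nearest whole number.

DWL = $61

Market equilibrium (private): 18 + 2q = 71 - 2q → q_m = 13.2500.
Social marginal cost = private MC + MEC = 40 + 2q.
Set SMC = demand: 40 + 2q = 71 - 2q → q* = 7.7500.
The loss is the area between SMC and demand from q* to q_m; with linear curves that's a triangle of height MEC(q_m).
DWL = ½ × 5.5000 × 22.0000 = 60.5000.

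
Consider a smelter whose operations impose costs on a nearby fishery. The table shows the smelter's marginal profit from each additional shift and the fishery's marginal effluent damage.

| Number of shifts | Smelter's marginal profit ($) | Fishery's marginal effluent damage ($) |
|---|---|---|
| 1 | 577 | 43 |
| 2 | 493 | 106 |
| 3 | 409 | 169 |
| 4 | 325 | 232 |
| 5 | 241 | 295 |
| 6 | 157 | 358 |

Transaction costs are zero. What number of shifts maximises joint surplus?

4

Bargaining reaches the level where marginal profit last exceeds marginal effluent damage.
That holds through level 4 (325 ≥ 232) but not at 5 (241 < 295).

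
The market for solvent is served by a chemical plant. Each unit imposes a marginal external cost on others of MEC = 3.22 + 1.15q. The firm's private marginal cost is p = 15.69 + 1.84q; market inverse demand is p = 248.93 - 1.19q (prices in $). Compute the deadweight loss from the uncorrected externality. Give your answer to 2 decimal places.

Market equilibrium (private): 15.69 + 1.84q = 248.93 - 1.19q → q_m = 76.9769.
Social marginal cost = private MC + MEC = 18.91 + 2.99q.
Set SMC = demand: 18.91 + 2.99q = 248.93 - 1.19q → q* = 55.0287.
Height of the DWL triangle at q_m is SMC(q_m) − demand(q_m) = MEC(q_m) = 91.7434.
DWL = ½ × 21.9482 × 91.7434 = 1006.8012.

DWL = $1006.80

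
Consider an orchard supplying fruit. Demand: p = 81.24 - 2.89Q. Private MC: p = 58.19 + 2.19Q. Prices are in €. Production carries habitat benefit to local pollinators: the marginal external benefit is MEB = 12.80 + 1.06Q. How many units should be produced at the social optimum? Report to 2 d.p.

Social marginal cost = private MC − MEB = 45.39 + 1.13Q.
Set SMC = demand: 45.39 + 1.13Q = 81.24 - 2.89Q → Q* = 8.9179.

Q* = 8.92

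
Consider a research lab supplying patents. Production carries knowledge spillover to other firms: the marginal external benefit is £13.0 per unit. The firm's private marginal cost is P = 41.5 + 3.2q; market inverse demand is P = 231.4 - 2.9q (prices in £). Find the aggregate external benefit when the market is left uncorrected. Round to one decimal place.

£404.7

Market equilibrium (private): 41.5 + 3.2q = 231.4 - 2.9q → q_m = 31.1311.
Total external benefit = MEB × q_m = 13.0 × 31.1311 = 404.7043.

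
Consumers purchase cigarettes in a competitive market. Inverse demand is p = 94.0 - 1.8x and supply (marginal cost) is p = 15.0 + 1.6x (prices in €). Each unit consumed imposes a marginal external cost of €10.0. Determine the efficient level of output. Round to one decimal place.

x* = 20.3

Social marginal benefit = demand − MEC = 84.0 - 1.8x.
Set SMB = MC: 84.0 - 1.8x = 15.0 + 1.6x → x* = 20.2941.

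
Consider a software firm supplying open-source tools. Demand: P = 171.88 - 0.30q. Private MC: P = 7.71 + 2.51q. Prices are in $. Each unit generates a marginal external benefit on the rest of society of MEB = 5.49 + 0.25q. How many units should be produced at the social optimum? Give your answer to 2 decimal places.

q* = 66.27

Social marginal cost = private MC − MEB = 2.22 + 2.26q.
Set SMC = demand: 2.22 + 2.26q = 171.88 - 0.30q → q* = 66.2734.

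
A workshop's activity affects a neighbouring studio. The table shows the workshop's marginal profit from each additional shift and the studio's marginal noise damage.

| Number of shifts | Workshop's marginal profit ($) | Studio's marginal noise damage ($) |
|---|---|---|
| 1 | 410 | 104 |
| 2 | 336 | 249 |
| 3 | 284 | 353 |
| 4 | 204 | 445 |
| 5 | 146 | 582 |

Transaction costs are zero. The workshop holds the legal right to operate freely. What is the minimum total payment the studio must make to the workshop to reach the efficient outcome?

Left alone the workshop would choose level 5 (marginal profit stays positive).
Efficient level: k* = 2 (marginal profit ≥ marginal noise damage through 2).
The studio must at least cover the workshop's forgone profit from cutting 5→2: 284 + 204 + 146 = 634.

$634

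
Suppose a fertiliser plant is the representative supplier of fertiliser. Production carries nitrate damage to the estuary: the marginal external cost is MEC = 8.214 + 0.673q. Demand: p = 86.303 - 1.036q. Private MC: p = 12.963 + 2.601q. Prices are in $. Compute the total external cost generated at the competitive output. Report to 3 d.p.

Market equilibrium (private): 12.963 + 2.601q = 86.303 - 1.036q → q_m = 20.1650.
Total external cost = ∫₀^{q_m} (8.214 + 0.673q) dq = 8.214×20.1650 + ½×0.673×20.1650² = 302.4654.

$302.465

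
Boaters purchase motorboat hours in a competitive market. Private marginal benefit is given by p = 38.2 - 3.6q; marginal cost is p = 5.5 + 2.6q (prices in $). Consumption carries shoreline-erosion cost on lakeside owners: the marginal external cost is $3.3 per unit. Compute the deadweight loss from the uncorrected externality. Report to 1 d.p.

Market equilibrium (private): 5.5 + 2.6q = 38.2 - 3.6q → q_m = 5.2742.
Social marginal benefit = demand − MEC = 34.9 - 3.6q.
Set SMB = MC: 34.9 - 3.6q = 5.5 + 2.6q → q* = 4.7419.
Between q* and q_m the wedge MC − SMB runs linearly from 0 to MEC(q_m), so the loss is a triangle.
DWL = ½ × 0.5323 × 3.3000 = 0.8783.

DWL = $0.9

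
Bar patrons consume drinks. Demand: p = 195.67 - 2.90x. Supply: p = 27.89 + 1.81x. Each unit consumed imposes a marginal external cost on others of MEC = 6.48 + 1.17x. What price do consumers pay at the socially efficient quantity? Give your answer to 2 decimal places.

Social marginal benefit = demand − MEC = 189.19 - 4.07x.
Set SMB = MC: 189.19 - 4.07x = 27.89 + 1.81x → x* = 27.4320.
Consumer price on the demand curve at x*: 195.67 − 2.90×27.4320 = 116.1172.

P = 116.12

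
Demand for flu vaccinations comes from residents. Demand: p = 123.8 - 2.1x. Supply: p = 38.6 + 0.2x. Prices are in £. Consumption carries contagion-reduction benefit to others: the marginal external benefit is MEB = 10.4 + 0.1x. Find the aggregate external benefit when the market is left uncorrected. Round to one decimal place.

£453.9

Market equilibrium (private): 38.6 + 0.2x = 123.8 - 2.1x → x_m = 37.0435.
Total external benefit = ∫₀^{x_m} (10.4 + 0.1x) dx = 10.4×37.0435 + ½×0.1×37.0435² = 453.8634.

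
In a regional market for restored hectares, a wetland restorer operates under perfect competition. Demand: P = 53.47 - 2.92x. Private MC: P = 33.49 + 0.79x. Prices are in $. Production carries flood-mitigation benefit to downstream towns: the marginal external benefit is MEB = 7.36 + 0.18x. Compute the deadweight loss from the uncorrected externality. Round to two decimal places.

DWL = $9.83

Market equilibrium (private): 33.49 + 0.79x = 53.47 - 2.92x → x_m = 5.3854.
Social marginal cost = private MC − MEB = 26.13 + 0.61x.
Set SMC = demand: 26.13 + 0.61x = 53.47 - 2.92x → x* = 7.7450.
Between x* and x_m the wedge demand − SMC runs linearly from 0 to MEB(x_m), so the loss is a triangle.
DWL = ½ × 2.3596 × 8.3294 = 9.8270.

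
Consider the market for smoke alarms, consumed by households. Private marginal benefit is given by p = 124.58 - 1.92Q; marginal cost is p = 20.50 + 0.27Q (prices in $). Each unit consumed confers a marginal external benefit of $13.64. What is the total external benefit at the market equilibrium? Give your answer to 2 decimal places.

$648.24

Market equilibrium (private): 20.50 + 0.27Q = 124.58 - 1.92Q → Q_m = 47.5251.
Total external benefit = MEB × Q_m = 13.64 × 47.5251 = 648.2424.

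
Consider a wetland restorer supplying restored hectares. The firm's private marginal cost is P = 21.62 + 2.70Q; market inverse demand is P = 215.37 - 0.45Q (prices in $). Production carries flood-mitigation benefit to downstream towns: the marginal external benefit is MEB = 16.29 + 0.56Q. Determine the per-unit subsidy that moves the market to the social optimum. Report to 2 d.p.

subsidy = $61.70 per unit

Social marginal cost = private MC − MEB = 5.33 + 2.14Q.
Set SMC = demand: 5.33 + 2.14Q = 215.37 - 0.45Q → Q* = 81.0965.
The Pigouvian subsidy equals MEB at Q*: 16.29 + 0.56×81.0965 = 61.7040.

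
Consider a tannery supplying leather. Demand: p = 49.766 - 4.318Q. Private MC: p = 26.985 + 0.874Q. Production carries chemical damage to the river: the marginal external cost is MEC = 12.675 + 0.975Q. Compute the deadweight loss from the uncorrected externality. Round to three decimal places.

Market equilibrium (private): 26.985 + 0.874Q = 49.766 - 4.318Q → Q_m = 4.3877.
Social marginal cost = private MC + MEC = 39.660 + 1.849Q.
Set SMC = demand: 39.660 + 1.849Q = 49.766 - 4.318Q → Q* = 1.6387.
Height of the DWL triangle at Q_m is SMC(Q_m) − demand(Q_m) = MEC(Q_m) = 16.9530.
DWL = ½ × 2.7490 × 16.9530 = 23.3019.

DWL = 23.302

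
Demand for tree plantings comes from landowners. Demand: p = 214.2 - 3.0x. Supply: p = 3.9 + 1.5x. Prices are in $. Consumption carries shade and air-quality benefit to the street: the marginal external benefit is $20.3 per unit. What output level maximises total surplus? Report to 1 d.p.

Social marginal benefit = demand + MEB = 234.5 - 3.0x.
Set SMB = MC: 234.5 - 3.0x = 3.9 + 1.5x → x* = 51.2444.

x* = 51.2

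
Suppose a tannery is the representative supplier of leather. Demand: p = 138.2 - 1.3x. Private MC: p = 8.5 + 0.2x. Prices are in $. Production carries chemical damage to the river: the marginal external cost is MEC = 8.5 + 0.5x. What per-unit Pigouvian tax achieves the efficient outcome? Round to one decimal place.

Social marginal cost = private MC + MEC = 17.0 + 0.7x.
Set SMC = demand: 17.0 + 0.7x = 138.2 - 1.3x → x* = 60.6000.
The Pigouvian tax equals MEC at x*: 8.5 + 0.5×60.6000 = 38.8000.

tax = $38.8 per unit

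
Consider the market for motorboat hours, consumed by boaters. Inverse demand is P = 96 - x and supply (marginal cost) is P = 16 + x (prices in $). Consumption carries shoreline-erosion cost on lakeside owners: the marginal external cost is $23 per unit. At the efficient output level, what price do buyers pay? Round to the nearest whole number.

P = $68

Social marginal benefit = demand − MEC = 73 - x.
Set SMB = MC: 73 - x = 16 + x → x* = 28.5000.
Consumer price on the demand curve at x*: 96 − 1×28.5000 = 67.5000.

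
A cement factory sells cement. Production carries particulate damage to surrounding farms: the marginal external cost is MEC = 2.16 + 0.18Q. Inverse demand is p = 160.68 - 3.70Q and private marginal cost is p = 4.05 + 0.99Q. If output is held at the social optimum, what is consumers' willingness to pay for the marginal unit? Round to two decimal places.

P = 43.32

Social marginal cost = private MC + MEC = 6.21 + 1.17Q.
Set SMC = demand: 6.21 + 1.17Q = 160.68 - 3.70Q → Q* = 31.7187.
Consumer price on the demand curve at Q*: 160.68 − 3.70×31.7187 = 43.3208.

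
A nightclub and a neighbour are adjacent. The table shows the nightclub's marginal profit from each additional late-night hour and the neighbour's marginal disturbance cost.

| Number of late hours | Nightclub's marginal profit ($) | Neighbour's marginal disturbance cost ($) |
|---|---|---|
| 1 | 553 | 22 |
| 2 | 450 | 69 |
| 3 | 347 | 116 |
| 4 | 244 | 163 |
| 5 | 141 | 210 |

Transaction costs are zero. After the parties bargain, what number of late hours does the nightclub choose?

Bargaining reaches the level where marginal profit last exceeds marginal disturbance cost.
That holds through level 4 (244 ≥ 163) but not at 5 (141 < 210).

4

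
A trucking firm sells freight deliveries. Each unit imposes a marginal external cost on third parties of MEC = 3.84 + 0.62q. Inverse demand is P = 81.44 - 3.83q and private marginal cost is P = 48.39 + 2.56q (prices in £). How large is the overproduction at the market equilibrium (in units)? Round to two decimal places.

1.01 units

Market equilibrium (private): 48.39 + 2.56q = 81.44 - 3.83q → q_m = 5.1721.
Social marginal cost = private MC + MEC = 52.23 + 3.18q.
Set SMC = demand: 52.23 + 3.18q = 81.44 - 3.83q → q* = 4.1669.
Gap = |5.1721 − 4.1669| = 1.0052.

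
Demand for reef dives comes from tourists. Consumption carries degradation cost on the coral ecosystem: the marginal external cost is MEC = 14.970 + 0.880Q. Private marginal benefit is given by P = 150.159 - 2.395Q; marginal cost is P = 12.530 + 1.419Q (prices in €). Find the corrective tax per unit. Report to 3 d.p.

Social marginal benefit = demand − MEC = 135.189 - 3.275Q.
Set SMB = MC: 135.189 - 3.275Q = 12.530 + 1.419Q → Q* = 26.1310.
The Pigouvian tax equals MEC at Q*: 14.970 + 0.880×26.1310 = 37.9653.

tax = €37.965 per unit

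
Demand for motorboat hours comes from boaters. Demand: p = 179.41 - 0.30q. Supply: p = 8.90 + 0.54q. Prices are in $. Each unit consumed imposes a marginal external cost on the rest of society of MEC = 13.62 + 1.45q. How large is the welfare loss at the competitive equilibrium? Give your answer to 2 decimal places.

Market equilibrium (private): 8.90 + 0.54q = 179.41 - 0.30q → q_m = 202.9881.
Social marginal benefit = demand − MEC = 165.79 - 1.75q.
Set SMB = MC: 165.79 - 1.75q = 8.90 + 0.54q → q* = 68.5109.
Height of the DWL triangle at q_m is MC(q_m) − SMB(q_m) = MEC(q_m) = 307.9527.
DWL = ½ × 134.4772 × 307.9527 = 20706.3084.

DWL = $20706.31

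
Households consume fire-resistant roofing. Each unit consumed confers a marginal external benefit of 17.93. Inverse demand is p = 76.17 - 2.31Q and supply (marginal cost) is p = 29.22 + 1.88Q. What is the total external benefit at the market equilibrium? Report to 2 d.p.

200.91

Market equilibrium (private): 29.22 + 1.88Q = 76.17 - 2.31Q → Q_m = 11.2053.
Total external benefit = MEB × Q_m = 17.93 × 11.2053 = 200.9110.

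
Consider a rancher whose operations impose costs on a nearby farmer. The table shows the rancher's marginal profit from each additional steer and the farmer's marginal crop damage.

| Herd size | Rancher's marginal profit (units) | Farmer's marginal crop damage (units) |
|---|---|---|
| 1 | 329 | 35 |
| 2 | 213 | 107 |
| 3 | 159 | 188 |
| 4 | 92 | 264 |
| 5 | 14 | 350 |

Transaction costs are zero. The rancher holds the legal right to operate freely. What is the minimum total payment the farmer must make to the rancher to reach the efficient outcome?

265

Left alone the rancher would choose level 5 (marginal profit stays positive).
Efficient level: k* = 2 (marginal profit ≥ marginal crop damage through 2).
The farmer must at least cover the rancher's forgone profit from cutting 5→2: 159 + 92 + 14 = 265.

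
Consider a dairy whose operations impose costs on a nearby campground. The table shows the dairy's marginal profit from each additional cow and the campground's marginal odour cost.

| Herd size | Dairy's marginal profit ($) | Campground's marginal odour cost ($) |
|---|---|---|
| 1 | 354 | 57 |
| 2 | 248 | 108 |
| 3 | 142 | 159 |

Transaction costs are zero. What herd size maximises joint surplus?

2

Bargaining reaches the level where marginal profit last exceeds marginal odour cost.
That holds through level 2 (248 ≥ 108) but not at 3 (142 < 159).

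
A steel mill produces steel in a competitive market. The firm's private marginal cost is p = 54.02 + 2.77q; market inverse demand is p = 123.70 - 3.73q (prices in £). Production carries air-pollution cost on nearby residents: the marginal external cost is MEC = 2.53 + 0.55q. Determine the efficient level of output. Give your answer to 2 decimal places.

q* = 9.52

Social marginal cost = private MC + MEC = 56.55 + 3.32q.
Set SMC = demand: 56.55 + 3.32q = 123.70 - 3.73q → q* = 9.5248.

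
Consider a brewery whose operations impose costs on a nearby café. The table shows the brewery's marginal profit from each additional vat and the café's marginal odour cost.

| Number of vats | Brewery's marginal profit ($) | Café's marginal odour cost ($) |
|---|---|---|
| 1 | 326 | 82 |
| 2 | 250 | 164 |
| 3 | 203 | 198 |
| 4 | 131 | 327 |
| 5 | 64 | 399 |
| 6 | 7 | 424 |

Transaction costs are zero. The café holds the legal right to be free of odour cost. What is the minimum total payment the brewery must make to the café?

Efficient level: marginal profit ≥ marginal odour cost through level 3, so k* = 3.
With the café holding the right, the brewery must at least compensate total damage at k*: 82 + 164 + 198 = 444.

$444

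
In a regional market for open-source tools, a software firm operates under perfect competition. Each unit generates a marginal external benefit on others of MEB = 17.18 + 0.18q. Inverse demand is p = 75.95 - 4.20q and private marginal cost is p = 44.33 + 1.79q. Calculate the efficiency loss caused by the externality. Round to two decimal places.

DWL = 28.29

Market equilibrium (private): 44.33 + 1.79q = 75.95 - 4.20q → q_m = 5.2788.
Social marginal cost = private MC − MEB = 27.15 + 1.61q.
Set SMC = demand: 27.15 + 1.61q = 75.95 - 4.20q → q* = 8.3993.
Between q* and q_m the wedge demand − SMC runs linearly from 0 to MEB(q_m), so the loss is a triangle.
DWL = ½ × 3.1205 × 18.1302 = 28.2876.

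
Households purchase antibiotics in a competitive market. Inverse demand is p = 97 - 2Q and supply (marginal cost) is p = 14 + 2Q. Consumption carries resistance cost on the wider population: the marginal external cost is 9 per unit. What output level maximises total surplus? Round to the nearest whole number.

Q* = 19

Social marginal benefit = demand − MEC = 88 - 2Q.
Set SMB = MC: 88 - 2Q = 14 + 2Q → Q* = 18.5000.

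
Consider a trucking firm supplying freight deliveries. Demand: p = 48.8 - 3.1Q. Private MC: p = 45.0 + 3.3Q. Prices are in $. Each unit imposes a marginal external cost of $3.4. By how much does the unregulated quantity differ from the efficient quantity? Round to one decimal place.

Market equilibrium (private): 45.0 + 3.3Q = 48.8 - 3.1Q → Q_m = 0.5938.
Social marginal cost = private MC + MEC = 48.4 + 3.3Q.
Set SMC = demand: 48.4 + 3.3Q = 48.8 - 3.1Q → Q* = 0.0625.
Gap = |0.5938 − 0.0625| = 0.5313.

0.5 units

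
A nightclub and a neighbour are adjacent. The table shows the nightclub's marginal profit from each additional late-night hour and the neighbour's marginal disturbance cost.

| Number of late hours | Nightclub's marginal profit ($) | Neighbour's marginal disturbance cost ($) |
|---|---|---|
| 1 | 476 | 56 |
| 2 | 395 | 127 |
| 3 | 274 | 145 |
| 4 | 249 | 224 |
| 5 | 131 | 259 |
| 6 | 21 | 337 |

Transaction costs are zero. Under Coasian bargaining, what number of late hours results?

Bargaining reaches the level where marginal profit last exceeds marginal disturbance cost.
That holds through level 4 (249 ≥ 224) but not at 5 (131 < 259).

4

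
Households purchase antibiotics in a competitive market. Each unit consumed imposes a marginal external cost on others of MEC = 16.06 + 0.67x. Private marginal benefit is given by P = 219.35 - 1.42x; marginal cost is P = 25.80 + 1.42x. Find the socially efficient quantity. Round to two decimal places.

x* = 50.57

Social marginal benefit = demand − MEC = 203.29 - 2.09x.
Set SMB = MC: 203.29 - 2.09x = 25.80 + 1.42x → x* = 50.5670.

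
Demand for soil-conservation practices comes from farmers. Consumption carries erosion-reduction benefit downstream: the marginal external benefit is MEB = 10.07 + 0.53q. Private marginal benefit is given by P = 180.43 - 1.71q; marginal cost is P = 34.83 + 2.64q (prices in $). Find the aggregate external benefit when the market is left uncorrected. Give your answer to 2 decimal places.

Market equilibrium (private): 34.83 + 2.64q = 180.43 - 1.71q → q_m = 33.4713.
Total external benefit = ∫₀^{q_m} (10.07 + 0.53q) dq = 10.07×33.4713 + ½×0.53×33.4713² = 633.9429.

$633.94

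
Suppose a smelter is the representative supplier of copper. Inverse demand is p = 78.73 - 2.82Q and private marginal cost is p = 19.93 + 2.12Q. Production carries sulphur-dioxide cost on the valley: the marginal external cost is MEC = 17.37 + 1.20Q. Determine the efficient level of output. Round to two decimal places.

Social marginal cost = private MC + MEC = 37.30 + 3.32Q.
Set SMC = demand: 37.30 + 3.32Q = 78.73 - 2.82Q → Q* = 6.7476.

Q* = 6.75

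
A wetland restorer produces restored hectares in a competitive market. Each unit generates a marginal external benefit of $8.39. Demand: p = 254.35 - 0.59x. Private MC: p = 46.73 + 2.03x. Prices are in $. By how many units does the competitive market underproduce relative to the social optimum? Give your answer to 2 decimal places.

Market equilibrium (private): 46.73 + 2.03x = 254.35 - 0.59x → x_m = 79.2443.
Social marginal cost = private MC − MEB = 38.34 + 2.03x.
Set SMC = demand: 38.34 + 2.03x = 254.35 - 0.59x → x* = 82.4466.
Gap = |79.2443 − 82.4466| = 3.2023.

3.20 units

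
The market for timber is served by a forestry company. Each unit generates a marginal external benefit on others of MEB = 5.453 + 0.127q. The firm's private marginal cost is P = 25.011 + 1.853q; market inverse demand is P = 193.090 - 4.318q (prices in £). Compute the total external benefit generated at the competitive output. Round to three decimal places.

Market equilibrium (private): 25.011 + 1.853q = 193.090 - 4.318q → q_m = 27.2369.
Total external benefit = ∫₀^{q_m} (5.453 + 0.127q) dq = 5.453×27.2369 + ½×0.127×27.2369² = 195.6302.

£195.630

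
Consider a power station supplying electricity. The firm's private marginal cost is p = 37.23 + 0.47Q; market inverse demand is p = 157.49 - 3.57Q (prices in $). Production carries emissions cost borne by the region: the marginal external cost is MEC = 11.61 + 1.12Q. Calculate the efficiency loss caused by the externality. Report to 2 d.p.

Market equilibrium (private): 37.23 + 0.47Q = 157.49 - 3.57Q → Q_m = 29.7673.
Social marginal cost = private MC + MEC = 48.84 + 1.59Q.
Set SMC = demand: 48.84 + 1.59Q = 157.49 - 3.57Q → Q* = 21.0562.
The loss is the area between SMC and demand from Q* to Q_m; with linear curves that's a triangle of height MEC(Q_m).
DWL = ½ × 8.7111 × 44.9494 = 195.7794.

DWL = $195.78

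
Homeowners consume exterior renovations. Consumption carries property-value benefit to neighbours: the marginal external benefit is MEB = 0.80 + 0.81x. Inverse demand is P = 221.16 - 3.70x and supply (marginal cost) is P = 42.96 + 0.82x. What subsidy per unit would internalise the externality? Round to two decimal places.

subsidy = 39.88 per unit

Social marginal benefit = demand + MEB = 221.96 - 2.89x.
Set SMB = MC: 221.96 - 2.89x = 42.96 + 0.82x → x* = 48.2480.
The Pigouvian subsidy equals MEB at x*: 0.80 + 0.81×48.2480 = 39.8809.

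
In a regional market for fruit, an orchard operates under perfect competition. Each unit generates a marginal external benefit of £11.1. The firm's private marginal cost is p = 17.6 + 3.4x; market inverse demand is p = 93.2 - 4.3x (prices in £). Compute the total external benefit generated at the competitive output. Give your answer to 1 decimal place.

£109.0

Market equilibrium (private): 17.6 + 3.4x = 93.2 - 4.3x → x_m = 9.8182.
Total external benefit = MEB × x_m = 11.1 × 9.8182 = 108.9820.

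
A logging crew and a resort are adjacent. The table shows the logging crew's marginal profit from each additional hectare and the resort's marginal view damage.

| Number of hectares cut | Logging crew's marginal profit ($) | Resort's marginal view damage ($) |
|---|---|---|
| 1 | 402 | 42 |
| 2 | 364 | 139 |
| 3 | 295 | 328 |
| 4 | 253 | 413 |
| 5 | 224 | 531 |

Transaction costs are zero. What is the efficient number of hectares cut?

Bargaining reaches the level where marginal profit last exceeds marginal view damage.
That holds through level 2 (364 ≥ 139) but not at 3 (295 < 328).

2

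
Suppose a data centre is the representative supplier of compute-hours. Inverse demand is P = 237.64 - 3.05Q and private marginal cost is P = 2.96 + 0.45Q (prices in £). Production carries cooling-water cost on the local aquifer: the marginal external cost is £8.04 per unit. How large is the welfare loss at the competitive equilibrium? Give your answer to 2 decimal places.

DWL = £9.23

Market equilibrium (private): 2.96 + 0.45Q = 237.64 - 3.05Q → Q_m = 67.0514.
Social marginal cost = private MC + MEC = 11.00 + 0.45Q.
Set SMC = demand: 11.00 + 0.45Q = 237.64 - 3.05Q → Q* = 64.7543.
The loss is the area between SMC and demand from Q* to Q_m; with linear curves that's a triangle of height MEC(Q_m).
DWL = ½ × 2.2971 × 8.0400 = 9.2343.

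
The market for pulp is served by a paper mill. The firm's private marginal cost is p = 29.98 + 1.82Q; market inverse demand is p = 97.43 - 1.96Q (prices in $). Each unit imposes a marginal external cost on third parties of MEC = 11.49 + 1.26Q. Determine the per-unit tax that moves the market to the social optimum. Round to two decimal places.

Social marginal cost = private MC + MEC = 41.47 + 3.08Q.
Set SMC = demand: 41.47 + 3.08Q = 97.43 - 1.96Q → Q* = 11.1032.
The Pigouvian tax equals MEC at Q*: 11.49 + 1.26×11.1032 = 25.4800.

tax = $25.48 per unit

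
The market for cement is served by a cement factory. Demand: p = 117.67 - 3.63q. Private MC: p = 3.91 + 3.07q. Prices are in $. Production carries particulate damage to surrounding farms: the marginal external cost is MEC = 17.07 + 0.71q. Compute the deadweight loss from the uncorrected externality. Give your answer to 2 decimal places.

Market equilibrium (private): 3.91 + 3.07q = 117.67 - 3.63q → q_m = 16.9791.
Social marginal cost = private MC + MEC = 20.98 + 3.78q.
Set SMC = demand: 20.98 + 3.78q = 117.67 - 3.63q → q* = 13.0486.
Between q* and q_m the wedge SMC − demand runs linearly from 0 to MEC(q_m), so the loss is a triangle.
DWL = ½ × 3.9305 × 29.1252 = 57.2383.

DWL = $57.24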